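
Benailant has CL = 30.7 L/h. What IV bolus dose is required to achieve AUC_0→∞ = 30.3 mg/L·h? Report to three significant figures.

Dose = 930 mg

Dose_iv = CL × AUC_0→∞
     = 30.7 × 30.3 = 930.21 mg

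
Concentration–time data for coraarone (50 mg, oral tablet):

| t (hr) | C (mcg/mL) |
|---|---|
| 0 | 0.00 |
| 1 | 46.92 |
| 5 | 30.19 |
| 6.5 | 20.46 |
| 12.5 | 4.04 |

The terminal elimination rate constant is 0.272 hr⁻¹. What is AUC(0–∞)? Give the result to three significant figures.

AUC = 304 mcg/mL·hr

Trapezoidal AUC_0→12.5:
  [0→1]: (0.00+46.92)/2 × 1 = 23.46
  [1→5]: (46.92+30.19)/2 × 4 = 154.22
  [5→6.5]: (30.19+20.46)/2 × 1.5 = 37.9875
  [6.5→12.5]: (20.46+4.04)/2 × 6 = 73.5
  Sum = 289.1675 mcg/mL·hr
Extrapolated tail: C_last / k_e = 4.04 / 0.272 = 14.853
AUC_0→∞ = 289.1675 + 14.853 = 304.0205 mcg/mL·hr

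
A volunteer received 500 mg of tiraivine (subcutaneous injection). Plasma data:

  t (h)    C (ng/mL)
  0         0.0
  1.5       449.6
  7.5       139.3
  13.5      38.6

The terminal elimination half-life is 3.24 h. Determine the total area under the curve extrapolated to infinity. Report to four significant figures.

AUC = 2818 ng/mL·h

Trapezoidal AUC_0→13.5:
  [0→1.5]: (0.0+449.6)/2 × 1.5 = 337.2
  [1.5→7.5]: (449.6+139.3)/2 × 6 = 1766.7
  [7.5→13.5]: (139.3+38.6)/2 × 6 = 533.7
  Sum = 2637.6 ng/mL·h
k_e = ln2 / t½ = 0.693147 / 3.24 = 0.2139 h^-1
Extrapolated tail: C_last / k_e = 38.6 / 0.2139 = 180.458
AUC_0→∞ = 2637.6 + 180.458 = 2818.058 ng/mL·h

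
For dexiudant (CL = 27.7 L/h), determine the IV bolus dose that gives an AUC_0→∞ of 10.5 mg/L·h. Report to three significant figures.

Dose_iv = CL × AUC_0→∞
     = 27.7 × 10.5 = 290.85 mg

Dose = 291 mg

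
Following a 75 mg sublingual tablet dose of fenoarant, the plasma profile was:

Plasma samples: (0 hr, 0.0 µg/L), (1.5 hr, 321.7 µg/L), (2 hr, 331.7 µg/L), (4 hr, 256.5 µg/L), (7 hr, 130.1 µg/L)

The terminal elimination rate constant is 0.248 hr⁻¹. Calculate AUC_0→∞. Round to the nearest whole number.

Trapezoidal AUC_0→7:
  [0→1.5]: (0.0+321.7)/2 × 1.5 = 241.275
  [1.5→2]: (321.7+331.7)/2 × 0.5 = 163.35
  [2→4]: (331.7+256.5)/2 × 2 = 588.2
  [4→7]: (256.5+130.1)/2 × 3 = 579.9
  Sum = 1572.725 µg/L·hr
Extrapolated tail: C_last / k_e = 130.1 / 0.248 = 524.597
AUC_0→∞ = 1572.725 + 524.597 = 2097.322 µg/L·hr

AUC = 2097 µg/L·hr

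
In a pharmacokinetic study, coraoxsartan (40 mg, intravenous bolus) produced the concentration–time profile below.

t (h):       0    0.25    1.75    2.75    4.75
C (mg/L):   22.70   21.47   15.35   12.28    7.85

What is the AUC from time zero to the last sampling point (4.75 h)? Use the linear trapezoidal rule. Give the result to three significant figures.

AUC = 67.1 mg/L·h

Trapezoidal AUC_0→4.75:
  [0→0.25]: (22.70+21.47)/2 × 0.25 = 5.52125
  [0.25→1.75]: (21.47+15.35)/2 × 1.5 = 27.615
  [1.75→2.75]: (15.35+12.28)/2 × 1 = 13.815
  [2.75→4.75]: (12.28+7.85)/2 × 2 = 20.13
  Sum = 67.08125 mg/L·h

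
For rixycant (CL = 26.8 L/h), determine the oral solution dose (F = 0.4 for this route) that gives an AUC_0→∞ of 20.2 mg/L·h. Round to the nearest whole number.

Dose = CL × AUC_0→∞ / F
     = 26.8 × 20.2 / 0.4 = 1353.4 mg

Dose = 1353 mg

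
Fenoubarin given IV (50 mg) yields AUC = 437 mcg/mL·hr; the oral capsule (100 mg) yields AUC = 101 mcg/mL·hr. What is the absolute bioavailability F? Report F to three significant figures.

F = (AUC_ev / D_ev) / (AUC_iv / D_iv)
  = (101/100) / (437/50)
  = 1.01 / 8.74 = 0.1156

F = 0.116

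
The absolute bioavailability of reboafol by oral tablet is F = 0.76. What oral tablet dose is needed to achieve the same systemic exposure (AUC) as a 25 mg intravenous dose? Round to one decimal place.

D_oral = 32.9 mg

For equal systemic exposure: F × D_ev = D_iv
D_ev = D_iv / F = 25 / 0.76 = 32.8947 mg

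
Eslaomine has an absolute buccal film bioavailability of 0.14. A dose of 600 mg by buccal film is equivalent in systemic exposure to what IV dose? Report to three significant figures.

Systemic exposure from an extravascular dose = F × D_ev, so the equivalent IV dose is F × D_ev.
D_iv = F × D_ev = 0.14 × 600 = 84 mg

D_iv = 84.0 mg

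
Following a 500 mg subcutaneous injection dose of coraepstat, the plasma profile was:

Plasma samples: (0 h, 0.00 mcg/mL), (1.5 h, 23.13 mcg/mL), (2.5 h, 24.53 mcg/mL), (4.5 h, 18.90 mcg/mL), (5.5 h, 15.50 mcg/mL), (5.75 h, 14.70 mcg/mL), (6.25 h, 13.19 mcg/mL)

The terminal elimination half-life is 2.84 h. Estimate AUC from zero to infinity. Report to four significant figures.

Trapezoidal AUC_0→6.25:
  [0→1.5]: (0.00+23.13)/2 × 1.5 = 17.3475
  [1.5→2.5]: (23.13+24.53)/2 × 1 = 23.83
  [2.5→4.5]: (24.53+18.90)/2 × 2 = 43.43
  [4.5→5.5]: (18.90+15.50)/2 × 1 = 17.2
  [5.5→5.75]: (15.50+14.70)/2 × 0.25 = 3.775
  [5.75→6.25]: (14.70+13.19)/2 × 0.5 = 6.9725
  Sum = 112.555 mcg/mL·h
k_e = ln2 / t½ = 0.693147 / 2.84 = 0.2441 h^-1
Extrapolated tail: C_last / k_e = 13.19 / 0.2441 = 54.035
AUC_0→∞ = 112.555 + 54.035 = 166.59 mcg/mL·h

AUC = 166.6 mcg/mL·h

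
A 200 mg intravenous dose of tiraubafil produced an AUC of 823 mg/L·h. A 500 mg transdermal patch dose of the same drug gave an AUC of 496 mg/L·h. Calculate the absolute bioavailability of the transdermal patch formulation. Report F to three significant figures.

F = 0.241

F = (AUC_ev / D_ev) / (AUC_iv / D_iv)
  = (496/500) / (823/200)
  = 0.992 / 4.115 = 0.2411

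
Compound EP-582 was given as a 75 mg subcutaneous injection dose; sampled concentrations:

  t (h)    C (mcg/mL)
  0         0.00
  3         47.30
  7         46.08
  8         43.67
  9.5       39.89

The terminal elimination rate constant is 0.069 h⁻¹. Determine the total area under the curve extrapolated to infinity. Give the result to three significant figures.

Trapezoidal AUC_0→9.5:
  [0→3]: (0.00+47.30)/2 × 3 = 70.95
  [3→7]: (47.30+46.08)/2 × 4 = 186.76
  [7→8]: (46.08+43.67)/2 × 1 = 44.875
  [8→9.5]: (43.67+39.89)/2 × 1.5 = 62.67
  Sum = 365.255 mcg/mL·h
Extrapolated tail: C_last / k_e = 39.89 / 0.069 = 578.116
AUC_0→∞ = 365.255 + 578.116 = 943.371 mcg/mL·h

AUC = 943 mcg/mL·h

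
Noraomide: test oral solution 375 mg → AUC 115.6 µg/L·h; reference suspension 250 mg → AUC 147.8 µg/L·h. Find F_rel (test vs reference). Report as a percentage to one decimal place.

F_rel = 52.1%

F_rel = (AUC_test/D_test) / (AUC_ref/D_ref)
      = (115.6/375) / (147.8/250)
      = 0.308267 / 0.5912 = 0.5214 = 52.14%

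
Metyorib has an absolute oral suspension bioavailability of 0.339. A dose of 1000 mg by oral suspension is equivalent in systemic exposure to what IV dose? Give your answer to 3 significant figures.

D_iv = 339 mg

Systemic exposure from an extravascular dose = F × D_ev, so the equivalent IV dose is F × D_ev.
D_iv = F × D_ev = 0.339 × 1000 = 339 mg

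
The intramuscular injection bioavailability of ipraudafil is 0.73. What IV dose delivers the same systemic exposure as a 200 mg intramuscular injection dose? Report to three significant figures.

Systemic exposure from an extravascular dose = F × D_ev, so the equivalent IV dose is F × D_ev.
D_iv = F × D_ev = 0.73 × 200 = 146 mg

D_iv = 146 mg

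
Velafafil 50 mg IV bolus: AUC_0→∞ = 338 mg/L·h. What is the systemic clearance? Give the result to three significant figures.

CL = Dose_iv / AUC_0→∞
   = 50 / 338 = 0.147929 L/h

CL = 0.148 L/h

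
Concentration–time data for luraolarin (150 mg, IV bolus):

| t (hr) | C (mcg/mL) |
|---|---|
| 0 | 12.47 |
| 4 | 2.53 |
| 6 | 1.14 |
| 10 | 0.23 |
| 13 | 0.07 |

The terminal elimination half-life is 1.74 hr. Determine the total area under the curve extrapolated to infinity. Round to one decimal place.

AUC = 37.0 mcg/mL·hr

Trapezoidal AUC_0→13:
  [0→4]: (12.47+2.53)/2 × 4 = 30.0
  [4→6]: (2.53+1.14)/2 × 2 = 3.67
  [6→10]: (1.14+0.23)/2 × 4 = 2.74
  [10→13]: (0.23+0.07)/2 × 3 = 0.45
  Sum = 36.86 mcg/mL·hr
k_e = ln2 / t½ = 0.693147 / 1.74 = 0.3984 hr^-1
Extrapolated tail: C_last / k_e = 0.07 / 0.3984 = 0.176
AUC_0→∞ = 36.86 + 0.176 = 37.036 mcg/mL·hr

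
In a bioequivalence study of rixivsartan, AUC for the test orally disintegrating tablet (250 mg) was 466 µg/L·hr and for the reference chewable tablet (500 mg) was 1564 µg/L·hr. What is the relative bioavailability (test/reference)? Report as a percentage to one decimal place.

F_rel = (AUC_test/D_test) / (AUC_ref/D_ref)
      = (466/250) / (1564/500)
      = 1.864 / 3.128 = 0.5959 = 59.59%

F_rel = 59.6%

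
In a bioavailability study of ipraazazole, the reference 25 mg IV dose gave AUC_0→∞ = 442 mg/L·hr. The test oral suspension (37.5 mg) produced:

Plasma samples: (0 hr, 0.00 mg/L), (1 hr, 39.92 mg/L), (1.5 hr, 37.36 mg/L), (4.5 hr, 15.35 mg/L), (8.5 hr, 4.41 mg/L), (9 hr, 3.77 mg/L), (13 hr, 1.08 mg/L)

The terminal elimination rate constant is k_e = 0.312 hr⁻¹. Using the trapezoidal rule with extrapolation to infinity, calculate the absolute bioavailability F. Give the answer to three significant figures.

Trapezoidal AUC_0→13 (oral suspension):
  [0→1]: (0.00+39.92)/2 × 1 = 19.96
  [1→1.5]: (39.92+37.36)/2 × 0.5 = 19.32
  [1.5→4.5]: (37.36+15.35)/2 × 3 = 79.065
  [4.5→8.5]: (15.35+4.41)/2 × 4 = 39.52
  [8.5→9]: (4.41+3.77)/2 × 0.5 = 2.045
  [9→13]: (3.77+1.08)/2 × 4 = 9.7
  Sum = 169.61 mg/L·hr
Tail: C_last/k_e = 1.08/0.312 = 3.462
AUC_0→∞ (oral suspension) = 169.61 + 3.462 = 173.072 mg/L·hr
F = (AUC_ev/D_ev)/(AUC_iv/D_iv) = (173.072/37.5)/(442/25) = 4.61525/17.68 = 0.2610

F = 0.261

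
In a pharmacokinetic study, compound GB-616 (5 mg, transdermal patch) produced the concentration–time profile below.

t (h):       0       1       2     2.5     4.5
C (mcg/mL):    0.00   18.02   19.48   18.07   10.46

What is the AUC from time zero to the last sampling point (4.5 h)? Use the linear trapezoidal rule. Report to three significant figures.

Trapezoidal AUC_0→4.5:
  [0→1]: (0.00+18.02)/2 × 1 = 9.01
  [1→2]: (18.02+19.48)/2 × 1 = 18.75
  [2→2.5]: (19.48+18.07)/2 × 0.5 = 9.3875
  [2.5→4.5]: (18.07+10.46)/2 × 2 = 28.53
  Sum = 65.6775 mcg/mL·h

AUC = 65.7 mcg/mL·h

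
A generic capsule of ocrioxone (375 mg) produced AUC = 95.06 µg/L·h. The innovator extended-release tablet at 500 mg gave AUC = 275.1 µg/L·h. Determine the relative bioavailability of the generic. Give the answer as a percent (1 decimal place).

F_rel = (AUC_test/D_test) / (AUC_ref/D_ref)
      = (95.06/375) / (275.1/500)
      = 0.253493 / 0.5502 = 0.4607 = 46.07%

F_rel = 46.1%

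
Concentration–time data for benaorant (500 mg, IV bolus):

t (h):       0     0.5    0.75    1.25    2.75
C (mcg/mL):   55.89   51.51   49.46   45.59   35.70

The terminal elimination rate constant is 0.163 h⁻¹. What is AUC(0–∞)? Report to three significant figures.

AUC = 343 mcg/mL·h

Trapezoidal AUC_0→2.75:
  [0→0.5]: (55.89+51.51)/2 × 0.5 = 26.85
  [0.5→0.75]: (51.51+49.46)/2 × 0.25 = 12.62125
  [0.75→1.25]: (49.46+45.59)/2 × 0.5 = 23.7625
  [1.25→2.75]: (45.59+35.70)/2 × 1.5 = 60.9675
  Sum = 124.20125 mcg/mL·h
Extrapolated tail: C_last / k_e = 35.70 / 0.163 = 219.018
AUC_0→∞ = 124.20125 + 219.018 = 343.21925 mcg/mL·h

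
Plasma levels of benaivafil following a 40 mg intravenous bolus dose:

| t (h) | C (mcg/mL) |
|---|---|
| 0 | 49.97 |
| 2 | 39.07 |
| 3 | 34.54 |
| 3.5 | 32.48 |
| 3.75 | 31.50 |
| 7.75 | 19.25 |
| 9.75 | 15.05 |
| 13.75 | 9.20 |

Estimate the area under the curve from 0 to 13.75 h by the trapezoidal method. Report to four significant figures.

Trapezoidal AUC_0→13.75:
  [0→2]: (49.97+39.07)/2 × 2 = 89.04
  [2→3]: (39.07+34.54)/2 × 1 = 36.805
  [3→3.5]: (34.54+32.48)/2 × 0.5 = 16.755
  [3.5→3.75]: (32.48+31.50)/2 × 0.25 = 7.9975
  [3.75→7.75]: (31.50+19.25)/2 × 4 = 101.5
  [7.75→9.75]: (19.25+15.05)/2 × 2 = 34.3
  [9.75→13.75]: (15.05+9.20)/2 × 4 = 48.5
  Sum = 334.8975 mcg/mL·h

AUC = 334.9 mcg/mL·h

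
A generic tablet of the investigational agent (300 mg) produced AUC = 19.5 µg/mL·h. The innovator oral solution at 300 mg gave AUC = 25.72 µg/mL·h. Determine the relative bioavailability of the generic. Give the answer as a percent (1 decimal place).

F_rel = (AUC_test/D_test) / (AUC_ref/D_ref)
      = (19.5/300) / (25.72/300)
      = 0.065 / 0.0857333 = 0.7582 = 75.82%

F_rel = 75.8%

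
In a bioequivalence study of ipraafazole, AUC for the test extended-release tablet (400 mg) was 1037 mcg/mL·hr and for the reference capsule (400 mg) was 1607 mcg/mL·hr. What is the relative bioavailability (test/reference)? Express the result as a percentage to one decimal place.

F_rel = (AUC_test/D_test) / (AUC_ref/D_ref)
      = (1037/400) / (1607/400)
      = 2.5925 / 4.0175 = 0.6453 = 64.53%

F_rel = 64.5%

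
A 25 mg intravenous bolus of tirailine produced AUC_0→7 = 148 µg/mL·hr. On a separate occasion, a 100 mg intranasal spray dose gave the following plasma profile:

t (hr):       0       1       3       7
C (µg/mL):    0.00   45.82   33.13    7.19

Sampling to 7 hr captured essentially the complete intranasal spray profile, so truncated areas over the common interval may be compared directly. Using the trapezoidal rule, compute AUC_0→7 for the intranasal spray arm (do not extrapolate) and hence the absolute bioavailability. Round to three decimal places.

Trapezoidal AUC_0→7 (intranasal spray):
  [0→1]: (0.00+45.82)/2 × 1 = 22.91
  [1→3]: (45.82+33.13)/2 × 2 = 78.95
  [3→7]: (33.13+7.19)/2 × 4 = 80.64
  Sum = 182.5 µg/mL·hr
F = (AUC_ev/D_ev)/(AUC_iv/D_iv) = (182.5/100)/(148/25) = 1.825/5.92 = 0.3083

F = 0.308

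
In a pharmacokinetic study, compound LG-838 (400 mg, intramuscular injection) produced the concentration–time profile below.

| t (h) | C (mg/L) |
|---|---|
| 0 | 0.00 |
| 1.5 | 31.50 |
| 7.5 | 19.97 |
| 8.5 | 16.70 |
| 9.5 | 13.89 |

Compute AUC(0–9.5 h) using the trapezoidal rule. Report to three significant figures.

AUC = 212 mg/L·h

Trapezoidal AUC_0→9.5:
  [0→1.5]: (0.00+31.50)/2 × 1.5 = 23.625
  [1.5→7.5]: (31.50+19.97)/2 × 6 = 154.41
  [7.5→8.5]: (19.97+16.70)/2 × 1 = 18.335
  [8.5→9.5]: (16.70+13.89)/2 × 1 = 15.295
  Sum = 211.665 mg/L·h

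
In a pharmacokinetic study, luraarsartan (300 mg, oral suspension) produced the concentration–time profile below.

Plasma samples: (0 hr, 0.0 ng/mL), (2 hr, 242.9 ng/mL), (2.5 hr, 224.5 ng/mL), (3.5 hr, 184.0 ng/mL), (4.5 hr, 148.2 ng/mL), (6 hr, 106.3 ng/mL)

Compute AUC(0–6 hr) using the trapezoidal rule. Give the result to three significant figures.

Trapezoidal AUC_0→6:
  [0→2]: (0.0+242.9)/2 × 2 = 242.9
  [2→2.5]: (242.9+224.5)/2 × 0.5 = 116.85
  [2.5→3.5]: (224.5+184.0)/2 × 1 = 204.25
  [3.5→4.5]: (184.0+148.2)/2 × 1 = 166.1
  [4.5→6]: (148.2+106.3)/2 × 1.5 = 190.875
  Sum = 920.975 ng/mL·hr

AUC = 921 ng/mL·hr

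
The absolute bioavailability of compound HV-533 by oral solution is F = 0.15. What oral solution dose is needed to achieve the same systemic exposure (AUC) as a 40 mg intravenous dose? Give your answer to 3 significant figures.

D_oral = 267 mg

For equal systemic exposure: F × D_ev = D_iv
D_ev = D_iv / F = 40 / 0.15 = 266.667 mg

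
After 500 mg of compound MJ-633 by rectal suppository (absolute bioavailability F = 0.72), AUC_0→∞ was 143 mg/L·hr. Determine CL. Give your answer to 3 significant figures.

CL = 2.52 L/hr

CL = F × Dose / AUC_0→∞
   = 0.72 × 500 / 143 = 2.51748 L/hr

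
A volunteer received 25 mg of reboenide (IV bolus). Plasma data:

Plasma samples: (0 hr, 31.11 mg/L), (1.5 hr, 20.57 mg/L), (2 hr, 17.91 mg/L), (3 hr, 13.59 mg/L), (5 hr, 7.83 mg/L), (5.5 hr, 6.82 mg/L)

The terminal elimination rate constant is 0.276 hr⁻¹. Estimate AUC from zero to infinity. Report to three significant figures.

Trapezoidal AUC_0→5.5:
  [0→1.5]: (31.11+20.57)/2 × 1.5 = 38.76
  [1.5→2]: (20.57+17.91)/2 × 0.5 = 9.62
  [2→3]: (17.91+13.59)/2 × 1 = 15.75
  [3→5]: (13.59+7.83)/2 × 2 = 21.42
  [5→5.5]: (7.83+6.82)/2 × 0.5 = 3.6625
  Sum = 89.2125 mg/L·hr
Extrapolated tail: C_last / k_e = 6.82 / 0.276 = 24.710
AUC_0→∞ = 89.2125 + 24.710 = 113.9225 mg/L·hr

AUC = 114 mg/L·hr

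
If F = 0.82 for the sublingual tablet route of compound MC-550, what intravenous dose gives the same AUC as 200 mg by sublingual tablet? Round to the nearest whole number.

D_iv = 164 mg

Systemic exposure from an extravascular dose = F × D_ev, so the equivalent IV dose is F × D_ev.
D_iv = F × D_ev = 0.82 × 200 = 164 mg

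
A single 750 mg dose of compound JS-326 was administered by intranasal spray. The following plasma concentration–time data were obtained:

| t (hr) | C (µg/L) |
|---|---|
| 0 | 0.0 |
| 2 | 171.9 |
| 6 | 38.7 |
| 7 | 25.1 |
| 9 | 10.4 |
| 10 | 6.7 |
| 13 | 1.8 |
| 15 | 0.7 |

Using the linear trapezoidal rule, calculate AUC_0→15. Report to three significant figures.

AUC = 684 µg/L·hr

Trapezoidal AUC_0→15:
  [0→2]: (0.0+171.9)/2 × 2 = 171.9
  [2→6]: (171.9+38.7)/2 × 4 = 421.2
  [6→7]: (38.7+25.1)/2 × 1 = 31.9
  [7→9]: (25.1+10.4)/2 × 2 = 35.5
  [9→10]: (10.4+6.7)/2 × 1 = 8.55
  [10→13]: (6.7+1.8)/2 × 3 = 12.75
  [13→15]: (1.8+0.7)/2 × 2 = 2.5
  Sum = 684.3 µg/L·hr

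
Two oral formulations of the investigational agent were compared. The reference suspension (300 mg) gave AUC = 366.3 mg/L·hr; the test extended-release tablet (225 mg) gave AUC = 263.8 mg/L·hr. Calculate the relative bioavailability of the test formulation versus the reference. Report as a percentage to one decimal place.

F_rel = (AUC_test/D_test) / (AUC_ref/D_ref)
      = (263.8/225) / (366.3/300)
      = 1.17244 / 1.221 = 0.9602 = 96.02%

F_rel = 96.0%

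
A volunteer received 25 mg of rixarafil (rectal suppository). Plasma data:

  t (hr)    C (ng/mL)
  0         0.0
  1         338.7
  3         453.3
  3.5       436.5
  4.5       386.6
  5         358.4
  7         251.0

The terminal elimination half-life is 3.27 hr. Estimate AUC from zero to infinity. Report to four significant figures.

AUC = 3575 ng/mL·hr

Trapezoidal AUC_0→7:
  [0→1]: (0.0+338.7)/2 × 1 = 169.35
  [1→3]: (338.7+453.3)/2 × 2 = 792.0
  [3→3.5]: (453.3+436.5)/2 × 0.5 = 222.45
  [3.5→4.5]: (436.5+386.6)/2 × 1 = 411.55
  [4.5→5]: (386.6+358.4)/2 × 0.5 = 186.25
  [5→7]: (358.4+251.0)/2 × 2 = 609.4
  Sum = 2391.0 ng/mL·hr
k_e = ln2 / t½ = 0.693147 / 3.27 = 0.2120 hr^-1
Extrapolated tail: C_last / k_e = 251.0 / 0.212 = 1183.962
AUC_0→∞ = 2391.0 + 1183.962 = 3574.962 ng/mL·hr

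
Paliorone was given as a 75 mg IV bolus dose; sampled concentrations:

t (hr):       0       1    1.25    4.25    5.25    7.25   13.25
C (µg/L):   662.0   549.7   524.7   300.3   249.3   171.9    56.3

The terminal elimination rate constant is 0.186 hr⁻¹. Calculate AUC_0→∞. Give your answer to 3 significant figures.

AUC = 3660 µg/L·hr

Trapezoidal AUC_0→13.25:
  [0→1]: (662.0+549.7)/2 × 1 = 605.85
  [1→1.25]: (549.7+524.7)/2 × 0.25 = 134.3
  [1.25→4.25]: (524.7+300.3)/2 × 3 = 1237.5
  [4.25→5.25]: (300.3+249.3)/2 × 1 = 274.8
  [5.25→7.25]: (249.3+171.9)/2 × 2 = 421.2
  [7.25→13.25]: (171.9+56.3)/2 × 6 = 684.6
  Sum = 3358.25 µg/L·hr
Extrapolated tail: C_last / k_e = 56.3 / 0.186 = 302.688
AUC_0→∞ = 3358.25 + 302.688 = 3660.938 µg/L·hr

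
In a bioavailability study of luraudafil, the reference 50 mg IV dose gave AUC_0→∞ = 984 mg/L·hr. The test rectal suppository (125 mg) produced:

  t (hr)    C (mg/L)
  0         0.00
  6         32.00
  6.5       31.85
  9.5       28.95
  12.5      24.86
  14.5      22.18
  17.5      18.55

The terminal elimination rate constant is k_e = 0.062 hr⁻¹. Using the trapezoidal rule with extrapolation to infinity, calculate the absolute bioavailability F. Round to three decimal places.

Trapezoidal AUC_0→17.5 (rectal suppository):
  [0→6]: (0.00+32.00)/2 × 6 = 96.0
  [6→6.5]: (32.00+31.85)/2 × 0.5 = 15.9625
  [6.5→9.5]: (31.85+28.95)/2 × 3 = 91.2
  [9.5→12.5]: (28.95+24.86)/2 × 3 = 80.715
  [12.5→14.5]: (24.86+22.18)/2 × 2 = 47.04
  [14.5→17.5]: (22.18+18.55)/2 × 3 = 61.095
  Sum = 392.0125 mg/L·hr
Tail: C_last/k_e = 18.55/0.062 = 299.194
AUC_0→∞ (rectal suppository) = 392.0125 + 299.194 = 691.2065 mg/L·hr
F = (AUC_ev/D_ev)/(AUC_iv/D_iv) = (691.2065/125)/(984/50) = 5.529652/19.68 = 0.2810

F = 0.281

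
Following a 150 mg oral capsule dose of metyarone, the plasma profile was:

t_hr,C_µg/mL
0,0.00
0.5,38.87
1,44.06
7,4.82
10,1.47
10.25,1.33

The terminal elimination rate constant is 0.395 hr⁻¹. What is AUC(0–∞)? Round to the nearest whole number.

AUC = 190 µg/mL·hr

Trapezoidal AUC_0→10.25:
  [0→0.5]: (0.00+38.87)/2 × 0.5 = 9.7175
  [0.5→1]: (38.87+44.06)/2 × 0.5 = 20.7325
  [1→7]: (44.06+4.82)/2 × 6 = 146.64
  [7→10]: (4.82+1.47)/2 × 3 = 9.435
  [10→10.25]: (1.47+1.33)/2 × 0.25 = 0.35
  Sum = 186.875 µg/mL·hr
Extrapolated tail: C_last / k_e = 1.33 / 0.395 = 3.367
AUC_0→∞ = 186.875 + 3.367 = 190.242 µg/mL·hr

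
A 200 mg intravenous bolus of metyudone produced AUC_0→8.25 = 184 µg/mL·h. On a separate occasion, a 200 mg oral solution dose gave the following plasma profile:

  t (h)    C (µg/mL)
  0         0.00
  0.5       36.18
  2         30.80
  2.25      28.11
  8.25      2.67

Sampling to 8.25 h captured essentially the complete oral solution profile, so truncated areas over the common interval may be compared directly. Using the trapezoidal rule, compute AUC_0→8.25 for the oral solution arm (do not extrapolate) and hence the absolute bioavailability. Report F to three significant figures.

F = 0.864

Trapezoidal AUC_0→8.25 (oral solution):
  [0→0.5]: (0.00+36.18)/2 × 0.5 = 9.045
  [0.5→2]: (36.18+30.80)/2 × 1.5 = 50.235
  [2→2.25]: (30.80+28.11)/2 × 0.25 = 7.36375
  [2.25→8.25]: (28.11+2.67)/2 × 6 = 92.34
  Sum = 158.98375 µg/mL·h
F = (AUC_ev/D_ev)/(AUC_iv/D_iv) = (158.98375/200)/(184/200) = 0.79491875/0.92 = 0.8640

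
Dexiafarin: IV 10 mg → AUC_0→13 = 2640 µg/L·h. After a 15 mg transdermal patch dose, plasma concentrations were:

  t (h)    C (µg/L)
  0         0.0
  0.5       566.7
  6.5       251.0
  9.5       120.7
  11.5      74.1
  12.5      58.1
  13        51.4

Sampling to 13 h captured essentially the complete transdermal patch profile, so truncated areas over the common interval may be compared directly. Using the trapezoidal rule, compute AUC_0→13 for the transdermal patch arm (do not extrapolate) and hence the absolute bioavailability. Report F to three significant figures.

Trapezoidal AUC_0→13 (transdermal patch):
  [0→0.5]: (0.0+566.7)/2 × 0.5 = 141.675
  [0.5→6.5]: (566.7+251.0)/2 × 6 = 2453.1
  [6.5→9.5]: (251.0+120.7)/2 × 3 = 557.55
  [9.5→11.5]: (120.7+74.1)/2 × 2 = 194.8
  [11.5→12.5]: (74.1+58.1)/2 × 1 = 66.1
  [12.5→13]: (58.1+51.4)/2 × 0.5 = 27.375
  Sum = 3440.6 µg/L·h
F = (AUC_ev/D_ev)/(AUC_iv/D_iv) = (3440.6/15)/(2640/10) = 229.373/264 = 0.8688

F = 0.869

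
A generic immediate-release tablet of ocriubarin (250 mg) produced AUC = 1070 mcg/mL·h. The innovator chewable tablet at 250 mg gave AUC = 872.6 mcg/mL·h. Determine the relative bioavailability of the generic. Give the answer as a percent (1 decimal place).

F_rel = (AUC_test/D_test) / (AUC_ref/D_ref)
      = (1070/250) / (872.6/250)
      = 4.28 / 3.4904 = 1.2262 = 122.62%

F_rel = 122.6%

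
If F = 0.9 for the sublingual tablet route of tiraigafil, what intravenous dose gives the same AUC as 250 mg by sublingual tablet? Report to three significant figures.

D_iv = 225 mg

Systemic exposure from an extravascular dose = F × D_ev, so the equivalent IV dose is F × D_ev.
D_iv = F × D_ev = 0.9 × 250 = 225 mg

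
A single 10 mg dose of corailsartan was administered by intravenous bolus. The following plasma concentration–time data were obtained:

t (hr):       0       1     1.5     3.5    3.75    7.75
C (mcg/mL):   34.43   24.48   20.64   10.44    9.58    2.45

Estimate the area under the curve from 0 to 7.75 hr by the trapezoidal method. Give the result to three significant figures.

Trapezoidal AUC_0→7.75:
  [0→1]: (34.43+24.48)/2 × 1 = 29.455
  [1→1.5]: (24.48+20.64)/2 × 0.5 = 11.28
  [1.5→3.5]: (20.64+10.44)/2 × 2 = 31.08
  [3.5→3.75]: (10.44+9.58)/2 × 0.25 = 2.5025
  [3.75→7.75]: (9.58+2.45)/2 × 4 = 24.06
  Sum = 98.3775 mcg/mL·hr

AUC = 98.4 mcg/mL·hr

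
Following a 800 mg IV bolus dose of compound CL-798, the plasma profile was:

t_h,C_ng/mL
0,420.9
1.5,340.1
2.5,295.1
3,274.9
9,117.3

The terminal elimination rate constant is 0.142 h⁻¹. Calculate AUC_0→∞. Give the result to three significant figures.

Trapezoidal AUC_0→9:
  [0→1.5]: (420.9+340.1)/2 × 1.5 = 570.75
  [1.5→2.5]: (340.1+295.1)/2 × 1 = 317.6
  [2.5→3]: (295.1+274.9)/2 × 0.5 = 142.5
  [3→9]: (274.9+117.3)/2 × 6 = 1176.6
  Sum = 2207.45 ng/mL·h
Extrapolated tail: C_last / k_e = 117.3 / 0.142 = 826.056
AUC_0→∞ = 2207.45 + 826.056 = 3033.506 ng/mL·h

AUC = 3030 ng/mL·h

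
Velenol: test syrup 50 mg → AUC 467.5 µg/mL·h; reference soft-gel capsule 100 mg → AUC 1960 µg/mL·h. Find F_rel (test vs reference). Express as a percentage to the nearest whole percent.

F_rel = 48%

F_rel = (AUC_test/D_test) / (AUC_ref/D_ref)
      = (467.5/50) / (1960/100)
      = 9.35 / 19.6 = 0.4770 = 47.70%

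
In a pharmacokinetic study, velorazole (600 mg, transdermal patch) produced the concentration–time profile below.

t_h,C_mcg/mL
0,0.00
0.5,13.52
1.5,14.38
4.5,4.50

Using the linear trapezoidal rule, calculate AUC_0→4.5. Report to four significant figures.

Trapezoidal AUC_0→4.5:
  [0→0.5]: (0.00+13.52)/2 × 0.5 = 3.38
  [0.5→1.5]: (13.52+14.38)/2 × 1 = 13.95
  [1.5→4.5]: (14.38+4.50)/2 × 3 = 28.32
  Sum = 45.65 mcg/mL·h

AUC = 45.65 mcg/mL·h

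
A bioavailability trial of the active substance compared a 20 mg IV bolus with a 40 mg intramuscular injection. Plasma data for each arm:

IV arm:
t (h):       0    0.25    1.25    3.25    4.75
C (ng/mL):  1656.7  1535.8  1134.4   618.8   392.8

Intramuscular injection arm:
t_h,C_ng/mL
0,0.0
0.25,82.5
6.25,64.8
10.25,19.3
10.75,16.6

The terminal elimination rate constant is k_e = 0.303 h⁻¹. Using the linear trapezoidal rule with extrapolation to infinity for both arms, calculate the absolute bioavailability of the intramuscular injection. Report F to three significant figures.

Trapezoidal AUC_0→4.75 (IV):
  [0→0.25]: (1656.7+1535.8)/2 × 0.25 = 399.0625
  [0.25→1.25]: (1535.8+1134.4)/2 × 1 = 1335.1
  [1.25→3.25]: (1134.4+618.8)/2 × 2 = 1753.2
  [3.25→4.75]: (618.8+392.8)/2 × 1.5 = 758.7
  Sum = 4246.0625 ng/mL·h
IV tail: 392.8/0.303 = 1296.370; AUC_iv,0→∞ = 4246.0625 + 1296.370 = 5542.4325 ng/mL·h
Trapezoidal AUC_0→10.75 (intramuscular injection):
  [0→0.25]: (0.0+82.5)/2 × 0.25 = 10.3125
  [0.25→6.25]: (82.5+64.8)/2 × 6 = 441.9
  [6.25→10.25]: (64.8+19.3)/2 × 4 = 168.2
  [10.25→10.75]: (19.3+16.6)/2 × 0.5 = 8.975
  Sum = 629.3875 ng/mL·h
intramuscular injection tail: 16.6/0.303 = 54.785; AUC_ev,0→∞ = 629.3875 + 54.785 = 684.1725 ng/mL·h
F = (AUC_ev/D_ev)/(AUC_iv/D_iv) = (684.1725/40)/(5542.4325/20) = 17.1043/277.122 = 0.0617

F = 0.0617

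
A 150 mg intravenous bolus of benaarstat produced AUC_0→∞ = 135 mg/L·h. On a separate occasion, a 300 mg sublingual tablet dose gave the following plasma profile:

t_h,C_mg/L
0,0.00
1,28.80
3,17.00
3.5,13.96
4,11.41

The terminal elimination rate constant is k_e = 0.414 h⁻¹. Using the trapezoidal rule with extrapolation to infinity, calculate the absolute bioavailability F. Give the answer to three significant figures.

Trapezoidal AUC_0→4 (sublingual tablet):
  [0→1]: (0.00+28.80)/2 × 1 = 14.4
  [1→3]: (28.80+17.00)/2 × 2 = 45.8
  [3→3.5]: (17.00+13.96)/2 × 0.5 = 7.74
  [3.5→4]: (13.96+11.41)/2 × 0.5 = 6.3425
  Sum = 74.2825 mg/L·h
Tail: C_last/k_e = 11.41/0.414 = 27.560
AUC_0→∞ (sublingual tablet) = 74.2825 + 27.560 = 101.8425 mg/L·h
F = (AUC_ev/D_ev)/(AUC_iv/D_iv) = (101.8425/300)/(135/150) = 0.339475/0.9 = 0.3772

F = 0.377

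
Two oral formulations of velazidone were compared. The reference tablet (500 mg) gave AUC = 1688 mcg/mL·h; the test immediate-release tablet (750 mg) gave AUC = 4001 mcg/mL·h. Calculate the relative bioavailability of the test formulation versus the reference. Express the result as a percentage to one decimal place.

F_rel = 158.0%

F_rel = (AUC_test/D_test) / (AUC_ref/D_ref)
      = (4001/750) / (1688/500)
      = 5.33467 / 3.376 = 1.5802 = 158.02%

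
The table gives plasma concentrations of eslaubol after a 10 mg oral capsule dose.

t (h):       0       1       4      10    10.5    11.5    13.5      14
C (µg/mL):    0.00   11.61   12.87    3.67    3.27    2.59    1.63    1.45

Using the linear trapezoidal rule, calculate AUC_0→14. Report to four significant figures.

Trapezoidal AUC_0→14:
  [0→1]: (0.00+11.61)/2 × 1 = 5.805
  [1→4]: (11.61+12.87)/2 × 3 = 36.72
  [4→10]: (12.87+3.67)/2 × 6 = 49.62
  [10→10.5]: (3.67+3.27)/2 × 0.5 = 1.735
  [10.5→11.5]: (3.27+2.59)/2 × 1 = 2.93
  [11.5→13.5]: (2.59+1.63)/2 × 2 = 4.22
  [13.5→14]: (1.63+1.45)/2 × 0.5 = 0.77
  Sum = 101.8 µg/mL·h

AUC = 101.8 µg/mL·h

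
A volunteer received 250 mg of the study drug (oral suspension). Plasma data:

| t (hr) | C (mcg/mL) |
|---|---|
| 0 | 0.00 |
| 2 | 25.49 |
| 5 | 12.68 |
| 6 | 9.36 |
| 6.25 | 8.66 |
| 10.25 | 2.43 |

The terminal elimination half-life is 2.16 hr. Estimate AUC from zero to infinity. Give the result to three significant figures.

Trapezoidal AUC_0→10.25:
  [0→2]: (0.00+25.49)/2 × 2 = 25.49
  [2→5]: (25.49+12.68)/2 × 3 = 57.255
  [5→6]: (12.68+9.36)/2 × 1 = 11.02
  [6→6.25]: (9.36+8.66)/2 × 0.25 = 2.2525
  [6.25→10.25]: (8.66+2.43)/2 × 4 = 22.18
  Sum = 118.1975 mcg/mL·hr
k_e = ln2 / t½ = 0.693147 / 2.16 = 0.3209 hr^-1
Extrapolated tail: C_last / k_e = 2.43 / 0.3209 = 7.572
AUC_0→∞ = 118.1975 + 7.572 = 125.7695 mcg/mL·hr

AUC = 126 mcg/mL·hr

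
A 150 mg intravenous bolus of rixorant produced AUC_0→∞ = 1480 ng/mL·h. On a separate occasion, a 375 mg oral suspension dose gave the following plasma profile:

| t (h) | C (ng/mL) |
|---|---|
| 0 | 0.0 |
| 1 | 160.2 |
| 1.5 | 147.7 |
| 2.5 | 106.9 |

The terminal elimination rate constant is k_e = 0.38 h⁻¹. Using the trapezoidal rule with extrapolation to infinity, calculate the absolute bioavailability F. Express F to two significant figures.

F = 0.15

Trapezoidal AUC_0→2.5 (oral suspension):
  [0→1]: (0.0+160.2)/2 × 1 = 80.1
  [1→1.5]: (160.2+147.7)/2 × 0.5 = 76.975
  [1.5→2.5]: (147.7+106.9)/2 × 1 = 127.3
  Sum = 284.375 ng/mL·h
Tail: C_last/k_e = 106.9/0.38 = 281.316
AUC_0→∞ (oral suspension) = 284.375 + 281.316 = 565.691 ng/mL·h
F = (AUC_ev/D_ev)/(AUC_iv/D_iv) = (565.691/375)/(1480/150) = 1.50851/9.86667 = 0.1529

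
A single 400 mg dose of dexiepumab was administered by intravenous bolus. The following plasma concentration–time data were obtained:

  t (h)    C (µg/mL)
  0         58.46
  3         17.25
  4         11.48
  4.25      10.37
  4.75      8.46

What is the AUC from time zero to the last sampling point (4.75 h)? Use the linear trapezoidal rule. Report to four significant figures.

Trapezoidal AUC_0→4.75:
  [0→3]: (58.46+17.25)/2 × 3 = 113.565
  [3→4]: (17.25+11.48)/2 × 1 = 14.365
  [4→4.25]: (11.48+10.37)/2 × 0.25 = 2.73125
  [4.25→4.75]: (10.37+8.46)/2 × 0.5 = 4.7075
  Sum = 135.36875 µg/mL·h

AUC = 135.4 µg/mL·h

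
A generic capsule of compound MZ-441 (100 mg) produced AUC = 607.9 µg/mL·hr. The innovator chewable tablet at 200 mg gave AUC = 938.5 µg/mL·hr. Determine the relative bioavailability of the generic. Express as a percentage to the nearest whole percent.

F_rel = 130%

F_rel = (AUC_test/D_test) / (AUC_ref/D_ref)
      = (607.9/100) / (938.5/200)
      = 6.079 / 4.6925 = 1.2955 = 129.55%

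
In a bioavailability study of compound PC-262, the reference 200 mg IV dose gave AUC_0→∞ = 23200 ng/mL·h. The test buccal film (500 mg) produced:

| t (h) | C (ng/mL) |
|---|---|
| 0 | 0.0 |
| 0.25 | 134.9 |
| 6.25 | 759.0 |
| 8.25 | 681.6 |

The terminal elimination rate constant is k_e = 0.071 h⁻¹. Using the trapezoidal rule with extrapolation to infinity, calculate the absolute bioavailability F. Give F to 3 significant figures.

Trapezoidal AUC_0→8.25 (buccal film):
  [0→0.25]: (0.0+134.9)/2 × 0.25 = 16.8625
  [0.25→6.25]: (134.9+759.0)/2 × 6 = 2681.7
  [6.25→8.25]: (759.0+681.6)/2 × 2 = 1440.6
  Sum = 4139.1625 ng/mL·h
Tail: C_last/k_e = 681.6/0.071 = 9600.000
AUC_0→∞ (buccal film) = 4139.1625 + 9600.000 = 13739.1625 ng/mL·h
F = (AUC_ev/D_ev)/(AUC_iv/D_iv) = (13739.1625/500)/(23200/200) = 27.478325/116 = 0.2369

F = 0.237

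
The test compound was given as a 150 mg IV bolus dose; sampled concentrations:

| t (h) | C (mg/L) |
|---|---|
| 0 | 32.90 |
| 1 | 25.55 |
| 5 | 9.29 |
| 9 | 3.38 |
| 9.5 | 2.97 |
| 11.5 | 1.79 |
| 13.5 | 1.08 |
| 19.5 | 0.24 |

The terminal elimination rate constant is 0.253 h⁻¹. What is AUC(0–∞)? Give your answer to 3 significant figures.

Trapezoidal AUC_0→19.5:
  [0→1]: (32.90+25.55)/2 × 1 = 29.225
  [1→5]: (25.55+9.29)/2 × 4 = 69.68
  [5→9]: (9.29+3.38)/2 × 4 = 25.34
  [9→9.5]: (3.38+2.97)/2 × 0.5 = 1.5875
  [9.5→11.5]: (2.97+1.79)/2 × 2 = 4.76
  [11.5→13.5]: (1.79+1.08)/2 × 2 = 2.87
  [13.5→19.5]: (1.08+0.24)/2 × 6 = 3.96
  Sum = 137.4225 mg/L·h
Extrapolated tail: C_last / k_e = 0.24 / 0.253 = 0.949
AUC_0→∞ = 137.4225 + 0.949 = 138.3715 mg/L·h

AUC = 138 mg/L·h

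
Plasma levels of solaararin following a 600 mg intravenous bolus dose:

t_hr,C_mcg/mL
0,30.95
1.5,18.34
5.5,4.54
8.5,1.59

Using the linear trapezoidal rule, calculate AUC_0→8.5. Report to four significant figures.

AUC = 91.92 mcg/mL·hr

Trapezoidal AUC_0→8.5:
  [0→1.5]: (30.95+18.34)/2 × 1.5 = 36.9675
  [1.5→5.5]: (18.34+4.54)/2 × 4 = 45.76
  [5.5→8.5]: (4.54+1.59)/2 × 3 = 9.195
  Sum = 91.9225 mcg/mL·hr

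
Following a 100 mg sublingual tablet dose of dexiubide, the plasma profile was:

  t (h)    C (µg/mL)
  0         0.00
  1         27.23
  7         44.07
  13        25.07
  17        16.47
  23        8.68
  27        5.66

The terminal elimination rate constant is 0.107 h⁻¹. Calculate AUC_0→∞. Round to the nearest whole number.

AUC = 675 µg/mL·h

Trapezoidal AUC_0→27:
  [0→1]: (0.00+27.23)/2 × 1 = 13.615
  [1→7]: (27.23+44.07)/2 × 6 = 213.9
  [7→13]: (44.07+25.07)/2 × 6 = 207.42
  [13→17]: (25.07+16.47)/2 × 4 = 83.08
  [17→23]: (16.47+8.68)/2 × 6 = 75.45
  [23→27]: (8.68+5.66)/2 × 4 = 28.68
  Sum = 622.145 µg/mL·h
Extrapolated tail: C_last / k_e = 5.66 / 0.107 = 52.897
AUC_0→∞ = 622.145 + 52.897 = 675.042 µg/mL·h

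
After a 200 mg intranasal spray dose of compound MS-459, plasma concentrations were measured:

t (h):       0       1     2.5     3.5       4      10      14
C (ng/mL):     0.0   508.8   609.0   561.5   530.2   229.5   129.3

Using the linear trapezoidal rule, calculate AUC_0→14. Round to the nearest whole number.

Trapezoidal AUC_0→14:
  [0→1]: (0.0+508.8)/2 × 1 = 254.4
  [1→2.5]: (508.8+609.0)/2 × 1.5 = 838.35
  [2.5→3.5]: (609.0+561.5)/2 × 1 = 585.25
  [3.5→4]: (561.5+530.2)/2 × 0.5 = 272.925
  [4→10]: (530.2+229.5)/2 × 6 = 2279.1
  [10→14]: (229.5+129.3)/2 × 4 = 717.6
  Sum = 4947.625 ng/mL·h

AUC = 4948 ng/mL·h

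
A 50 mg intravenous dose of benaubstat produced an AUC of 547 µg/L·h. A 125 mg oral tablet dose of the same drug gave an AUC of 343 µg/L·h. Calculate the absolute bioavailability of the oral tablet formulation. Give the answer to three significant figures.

F = 0.251

F = (AUC_ev / D_ev) / (AUC_iv / D_iv)
  = (343/125) / (547/50)
  = 2.744 / 10.94 = 0.2508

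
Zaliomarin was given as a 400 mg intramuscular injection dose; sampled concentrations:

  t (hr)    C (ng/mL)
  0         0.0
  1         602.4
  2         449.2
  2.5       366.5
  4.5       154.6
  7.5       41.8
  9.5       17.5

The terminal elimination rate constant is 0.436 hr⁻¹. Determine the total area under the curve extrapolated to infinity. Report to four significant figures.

Trapezoidal AUC_0→9.5:
  [0→1]: (0.0+602.4)/2 × 1 = 301.2
  [1→2]: (602.4+449.2)/2 × 1 = 525.8
  [2→2.5]: (449.2+366.5)/2 × 0.5 = 203.925
  [2.5→4.5]: (366.5+154.6)/2 × 2 = 521.1
  [4.5→7.5]: (154.6+41.8)/2 × 3 = 294.6
  [7.5→9.5]: (41.8+17.5)/2 × 2 = 59.3
  Sum = 1905.925 ng/mL·hr
Extrapolated tail: C_last / k_e = 17.5 / 0.436 = 40.138
AUC_0→∞ = 1905.925 + 40.138 = 1946.063 ng/mL·hr

AUC = 1946 ng/mL·hr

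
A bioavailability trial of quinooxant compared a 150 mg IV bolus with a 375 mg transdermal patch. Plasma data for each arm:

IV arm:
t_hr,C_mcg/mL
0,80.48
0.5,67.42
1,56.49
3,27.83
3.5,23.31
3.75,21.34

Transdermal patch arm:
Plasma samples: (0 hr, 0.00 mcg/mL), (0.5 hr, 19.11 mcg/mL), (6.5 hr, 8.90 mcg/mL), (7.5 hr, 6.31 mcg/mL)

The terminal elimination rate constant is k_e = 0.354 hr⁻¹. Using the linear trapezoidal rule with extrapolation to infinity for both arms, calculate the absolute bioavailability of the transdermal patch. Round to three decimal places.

Trapezoidal AUC_0→3.75 (IV):
  [0→0.5]: (80.48+67.42)/2 × 0.5 = 36.975
  [0.5→1]: (67.42+56.49)/2 × 0.5 = 30.9775
  [1→3]: (56.49+27.83)/2 × 2 = 84.32
  [3→3.5]: (27.83+23.31)/2 × 0.5 = 12.785
  [3.5→3.75]: (23.31+21.34)/2 × 0.25 = 5.58125
  Sum = 170.63875 mcg/mL·hr
IV tail: 21.34/0.354 = 60.282; AUC_iv,0→∞ = 170.63875 + 60.282 = 230.92075 mcg/mL·hr
Trapezoidal AUC_0→7.5 (transdermal patch):
  [0→0.5]: (0.00+19.11)/2 × 0.5 = 4.7775
  [0.5→6.5]: (19.11+8.90)/2 × 6 = 84.03
  [6.5→7.5]: (8.90+6.31)/2 × 1 = 7.605
  Sum = 96.4125 mcg/mL·hr
transdermal patch tail: 6.31/0.354 = 17.825; AUC_ev,0→∞ = 96.4125 + 17.825 = 114.2375 mcg/mL·hr
F = (AUC_ev/D_ev)/(AUC_iv/D_iv) = (114.2375/375)/(230.92075/150) = 0.304633/1.53947 = 0.1979

F = 0.198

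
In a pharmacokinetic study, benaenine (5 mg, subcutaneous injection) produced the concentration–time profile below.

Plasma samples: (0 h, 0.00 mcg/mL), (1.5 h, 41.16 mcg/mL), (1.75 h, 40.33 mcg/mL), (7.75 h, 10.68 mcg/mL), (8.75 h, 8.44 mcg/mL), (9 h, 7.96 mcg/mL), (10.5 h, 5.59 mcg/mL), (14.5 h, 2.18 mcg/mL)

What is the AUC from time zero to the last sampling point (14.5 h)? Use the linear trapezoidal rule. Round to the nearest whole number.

AUC = 231 mcg/mL·h

Trapezoidal AUC_0→14.5:
  [0→1.5]: (0.00+41.16)/2 × 1.5 = 30.87
  [1.5→1.75]: (41.16+40.33)/2 × 0.25 = 10.18625
  [1.75→7.75]: (40.33+10.68)/2 × 6 = 153.03
  [7.75→8.75]: (10.68+8.44)/2 × 1 = 9.56
  [8.75→9]: (8.44+7.96)/2 × 0.25 = 2.05
  [9→10.5]: (7.96+5.59)/2 × 1.5 = 10.1625
  [10.5→14.5]: (5.59+2.18)/2 × 4 = 15.54
  Sum = 231.39875 mcg/mL·h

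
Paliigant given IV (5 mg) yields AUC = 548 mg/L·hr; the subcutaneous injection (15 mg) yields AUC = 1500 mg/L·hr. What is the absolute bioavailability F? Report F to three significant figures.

F = (AUC_ev / D_ev) / (AUC_iv / D_iv)
  = (1500/15) / (548/5)
  = 100 / 109.6 = 0.9124

F = 0.912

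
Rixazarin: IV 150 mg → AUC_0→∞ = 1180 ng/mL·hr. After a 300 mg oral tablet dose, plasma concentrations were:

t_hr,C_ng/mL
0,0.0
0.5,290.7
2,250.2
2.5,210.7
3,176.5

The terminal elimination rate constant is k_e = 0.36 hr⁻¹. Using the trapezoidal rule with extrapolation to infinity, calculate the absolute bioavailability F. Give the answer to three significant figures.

F = 0.500

Trapezoidal AUC_0→3 (oral tablet):
  [0→0.5]: (0.0+290.7)/2 × 0.5 = 72.675
  [0.5→2]: (290.7+250.2)/2 × 1.5 = 405.675
  [2→2.5]: (250.2+210.7)/2 × 0.5 = 115.225
  [2.5→3]: (210.7+176.5)/2 × 0.5 = 96.8
  Sum = 690.375 ng/mL·hr
Tail: C_last/k_e = 176.5/0.36 = 490.278
AUC_0→∞ (oral tablet) = 690.375 + 490.278 = 1180.653 ng/mL·hr
F = (AUC_ev/D_ev)/(AUC_iv/D_iv) = (1180.653/300)/(1180/150) = 3.93551/7.86667 = 0.5003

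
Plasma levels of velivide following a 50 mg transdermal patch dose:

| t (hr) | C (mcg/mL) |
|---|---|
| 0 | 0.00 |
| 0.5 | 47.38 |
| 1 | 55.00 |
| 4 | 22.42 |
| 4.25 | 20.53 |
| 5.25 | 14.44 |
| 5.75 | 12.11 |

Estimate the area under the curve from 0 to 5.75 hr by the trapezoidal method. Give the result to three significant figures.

AUC = 183 mcg/mL·hr

Trapezoidal AUC_0→5.75:
  [0→0.5]: (0.00+47.38)/2 × 0.5 = 11.845
  [0.5→1]: (47.38+55.00)/2 × 0.5 = 25.595
  [1→4]: (55.00+22.42)/2 × 3 = 116.13
  [4→4.25]: (22.42+20.53)/2 × 0.25 = 5.36875
  [4.25→5.25]: (20.53+14.44)/2 × 1 = 17.485
  [5.25→5.75]: (14.44+12.11)/2 × 0.5 = 6.6375
  Sum = 183.06125 mcg/mL·hr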